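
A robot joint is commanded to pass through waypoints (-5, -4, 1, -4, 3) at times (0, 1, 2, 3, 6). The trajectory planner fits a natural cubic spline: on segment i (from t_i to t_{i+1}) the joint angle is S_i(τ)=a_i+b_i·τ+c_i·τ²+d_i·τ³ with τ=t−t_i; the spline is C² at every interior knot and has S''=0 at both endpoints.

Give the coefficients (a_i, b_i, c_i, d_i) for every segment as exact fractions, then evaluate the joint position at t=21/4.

  seg 0: a=-5 b=-143/174 c=0 d=317/174
  seg 1: a=-4 b=404/87 c=317/58 d=-889/174
  seg 2: a=1 b=43/174 c=-286/29 d=803/174
  seg 3: a=-4 b=-490/87 c=231/58 d=-77/174
S(21/4) = -5755/3712

Δ: Δ0=1, Δ1=5, Δ2=-5, Δ3=7/3
row 1: diag=4, rhs=24; c'=1/4, d'=6
row 2: denom=4−1·1/4=15/4; d'=(-60−1·6)/(15/4)=-88/5
row 3: denom=8−1·4/15=116/15; d'=(44−1·-88/5)/(116/15)=231/29
back: M3=231/29
back: M2=-88/5−4/15·231/29=-572/29
back: M1=6−1/4·-572/29=317/29
M: M0=0, M1=317/29, M2=-572/29, M3=231/29, M4=0
seg 0: a=-5, c=M0/2=0, d=(M1−M0)/(6·1)=317/174, b=Δ0−h0·(2M0+M1)/6=-143/174
seg 1: a=-4, c=M1/2=317/58, d=(M2−M1)/(6·1)=-889/174, b=Δ1−h1·(2M1+M2)/6=404/87
seg 2: a=1, c=M2/2=-286/29, d=(M3−M2)/(6·1)=803/174, b=Δ2−h2·(2M2+M3)/6=43/174
seg 3: a=-4, c=M3/2=231/58, d=(M4−M3)/(6·3)=-77/174, b=Δ3−h3·(2M3+M4)/6=-490/87
t_q=21/4 → seg 3, τ=9/4; S=-4+-490/87·τ+231/58·τ²+-77/174·τ³=-5755/3712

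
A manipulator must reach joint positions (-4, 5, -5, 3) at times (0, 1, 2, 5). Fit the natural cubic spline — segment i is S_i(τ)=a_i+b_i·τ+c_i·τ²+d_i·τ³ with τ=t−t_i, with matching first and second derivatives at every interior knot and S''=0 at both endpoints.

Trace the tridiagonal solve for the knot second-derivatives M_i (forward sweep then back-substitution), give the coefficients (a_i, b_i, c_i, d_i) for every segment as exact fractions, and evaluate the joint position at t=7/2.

Δ: Δ0=9, Δ1=-10, Δ2=8/3
row 1: diag=4, rhs=-114; c'=1/4, d'=-57/2
row 2: denom=8−1·1/4=31/4; d'=(76−1·-57/2)/(31/4)=418/31
back: M2=418/31
back: M1=-57/2−1/4·418/31=-988/31
M: M0=0, M1=-988/31, M2=418/31, M3=0
seg 0: a=-4, c=M0/2=0, d=(M1−M0)/(6·1)=-494/93, b=Δ0−h0·(2M0+M1)/6=1331/93
seg 1: a=5, c=M1/2=-494/31, d=(M2−M1)/(6·1)=703/93, b=Δ1−h1·(2M1+M2)/6=-151/93
seg 2: a=-5, c=M2/2=209/31, d=(M3−M2)/(6·3)=-209/279, b=Δ2−h2·(2M2+M3)/6=-1006/93
t_q=7/2 → seg 2, τ=3/2; S=-5+-1006/93·τ+209/31·τ²+-209/279·τ³=-2129/248

  seg 0: a=-4 b=1331/93 c=0 d=-494/93
  seg 1: a=5 b=-151/93 c=-494/31 d=703/93
  seg 2: a=-5 b=-1006/93 c=209/31 d=-209/279
S(7/2) = -2129/248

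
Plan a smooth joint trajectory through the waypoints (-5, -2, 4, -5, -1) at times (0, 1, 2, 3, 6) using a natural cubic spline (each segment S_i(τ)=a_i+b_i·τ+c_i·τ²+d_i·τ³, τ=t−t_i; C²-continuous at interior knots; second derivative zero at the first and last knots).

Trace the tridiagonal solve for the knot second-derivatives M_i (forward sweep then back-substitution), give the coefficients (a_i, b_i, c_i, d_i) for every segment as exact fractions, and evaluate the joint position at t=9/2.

  seg 0: a=-5 b=187/174 c=0 d=335/174
  seg 1: a=-2 b=596/87 c=335/58 d=-1153/174
  seg 2: a=4 b=-257/174 c=-409/29 d=1145/174
  seg 3: a=-5 b=-865/87 c=327/58 d=-109/174
S(9/2) = -4335/464

Δ: Δ0=3, Δ1=6, Δ2=-9, Δ3=4/3
row 1: diag=4, rhs=18; c'=1/4, d'=9/2
row 2: denom=4−1·1/4=15/4; d'=(-90−1·9/2)/(15/4)=-126/5
row 3: denom=8−1·4/15=116/15; d'=(62−1·-126/5)/(116/15)=327/29
back: M3=327/29
back: M2=-126/5−4/15·327/29=-818/29
back: M1=9/2−1/4·-818/29=335/29
M: M0=0, M1=335/29, M2=-818/29, M3=327/29, M4=0
seg 0: a=-5, c=M0/2=0, d=(M1−M0)/(6·1)=335/174, b=Δ0−h0·(2M0+M1)/6=187/174
seg 1: a=-2, c=M1/2=335/58, d=(M2−M1)/(6·1)=-1153/174, b=Δ1−h1·(2M1+M2)/6=596/87
seg 2: a=4, c=M2/2=-409/29, d=(M3−M2)/(6·1)=1145/174, b=Δ2−h2·(2M2+M3)/6=-257/174
seg 3: a=-5, c=M3/2=327/58, d=(M4−M3)/(6·3)=-109/174, b=Δ3−h3·(2M3+M4)/6=-865/87
t_q=9/2 → seg 3, τ=3/2; S=-5+-865/87·τ+327/58·τ²+-109/174·τ³=-4335/464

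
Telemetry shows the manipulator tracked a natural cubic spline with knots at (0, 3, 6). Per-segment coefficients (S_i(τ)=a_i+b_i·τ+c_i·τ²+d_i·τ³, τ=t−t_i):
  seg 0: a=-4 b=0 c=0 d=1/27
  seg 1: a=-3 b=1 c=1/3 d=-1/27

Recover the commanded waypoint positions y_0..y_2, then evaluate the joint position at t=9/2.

y_0=-4 y_1=-3 y_2=2
S(9/2) = -7/8

y_0 = S_0(0) = a_0 = -4
y_1 = S_1(0) = a_1 = -3
y_2 = S_1(3) = 2
t_q=9/2 is in segment 1 (τ=3/2); S_1(τ)=-7/8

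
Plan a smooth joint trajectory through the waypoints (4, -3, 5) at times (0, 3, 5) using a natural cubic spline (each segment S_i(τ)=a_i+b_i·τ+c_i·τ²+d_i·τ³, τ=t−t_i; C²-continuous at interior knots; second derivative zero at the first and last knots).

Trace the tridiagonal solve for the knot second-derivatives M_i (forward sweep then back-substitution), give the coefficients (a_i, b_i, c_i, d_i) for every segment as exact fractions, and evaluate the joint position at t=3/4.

Δ: Δ0=-7/3, Δ1=4
row 1: diag=10, rhs=38; c'=1/5, d'=19/5
back: M1=19/5
M: M0=0, M1=19/5, M2=0
seg 0: a=4, c=M0/2=0, d=(M1−M0)/(6·3)=19/90, b=Δ0−h0·(2M0+M1)/6=-127/30
seg 1: a=-3, c=M1/2=19/10, d=(M2−M1)/(6·2)=-19/60, b=Δ1−h1·(2M1+M2)/6=22/15
t_q=3/4 → seg 0, τ=3/4; S=4+-127/30·τ+0·τ²+19/90·τ³=117/128

  seg 0: a=4 b=-127/30 c=0 d=19/90
  seg 1: a=-3 b=22/15 c=19/10 d=-19/60
S(3/4) = 117/128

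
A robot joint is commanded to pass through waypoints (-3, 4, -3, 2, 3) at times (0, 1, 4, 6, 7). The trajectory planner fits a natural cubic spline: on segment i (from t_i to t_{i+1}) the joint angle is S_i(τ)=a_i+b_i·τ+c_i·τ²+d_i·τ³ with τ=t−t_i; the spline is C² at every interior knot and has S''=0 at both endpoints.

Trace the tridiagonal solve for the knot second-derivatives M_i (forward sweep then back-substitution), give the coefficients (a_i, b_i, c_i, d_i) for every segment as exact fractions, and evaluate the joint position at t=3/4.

  seg 0: a=-3 b=5065/591 c=0 d=-928/591
  seg 1: a=4 b=2281/591 c=-928/197 d=1564/1773
  seg 2: a=-3 b=-347/591 c=636/197 d=-3983/4728
  seg 3: a=2 b=2621/1182 c=-1439/788 d=1439/2364
S(3/4) = 2179/788

Δ: Δ0=7, Δ1=-7/3, Δ2=5/2, Δ3=1
row 1: diag=8, rhs=-56; c'=3/8, d'=-7
row 2: denom=10−3·3/8=71/8; d'=(29−3·-7)/(71/8)=400/71
row 3: denom=6−2·16/71=394/71; d'=(-9−2·400/71)/(394/71)=-1439/394
back: M3=-1439/394
back: M2=400/71−16/71·-1439/394=1272/197
back: M1=-7−3/8·1272/197=-1856/197
M: M0=0, M1=-1856/197, M2=1272/197, M3=-1439/394, M4=0
seg 0: a=-3, c=M0/2=0, d=(M1−M0)/(6·1)=-928/591, b=Δ0−h0·(2M0+M1)/6=5065/591
seg 1: a=4, c=M1/2=-928/197, d=(M2−M1)/(6·3)=1564/1773, b=Δ1−h1·(2M1+M2)/6=2281/591
seg 2: a=-3, c=M2/2=636/197, d=(M3−M2)/(6·2)=-3983/4728, b=Δ2−h2·(2M2+M3)/6=-347/591
seg 3: a=2, c=M3/2=-1439/788, d=(M4−M3)/(6·1)=1439/2364, b=Δ3−h3·(2M3+M4)/6=2621/1182
t_q=3/4 → seg 0, τ=3/4; S=-3+5065/591·τ+0·τ²+-928/591·τ³=2179/788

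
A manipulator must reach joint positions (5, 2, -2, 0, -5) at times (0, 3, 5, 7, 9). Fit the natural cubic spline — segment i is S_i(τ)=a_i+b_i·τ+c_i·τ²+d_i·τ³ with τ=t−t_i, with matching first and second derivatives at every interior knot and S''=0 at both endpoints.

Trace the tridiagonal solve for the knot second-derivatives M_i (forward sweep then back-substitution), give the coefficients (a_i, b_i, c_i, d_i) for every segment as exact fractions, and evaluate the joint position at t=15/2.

  seg 0: a=5 b=-101/284 c=0 d=-61/852
  seg 1: a=2 b=-325/142 c=-183/284 d=28/71
  seg 2: a=-2 b=-19/142 c=489/284 d=-41/71
  seg 3: a=0 b=-25/142 c=-495/284 d=165/568
S(15/2) = -2215/4544

Δ: Δ0=-1, Δ1=-2, Δ2=1, Δ3=-5/2
row 1: diag=10, rhs=-6; c'=1/5, d'=-3/5
row 2: denom=8−2·1/5=38/5; d'=(18−2·-3/5)/(38/5)=48/19
row 3: denom=8−2·5/19=142/19; d'=(-21−2·48/19)/(142/19)=-495/142
back: M3=-495/142
back: M2=48/19−5/19·-495/142=489/142
back: M1=-3/5−1/5·489/142=-183/142
M: M0=0, M1=-183/142, M2=489/142, M3=-495/142, M4=0
seg 0: a=5, c=M0/2=0, d=(M1−M0)/(6·3)=-61/852, b=Δ0−h0·(2M0+M1)/6=-101/284
seg 1: a=2, c=M1/2=-183/284, d=(M2−M1)/(6·2)=28/71, b=Δ1−h1·(2M1+M2)/6=-325/142
seg 2: a=-2, c=M2/2=489/284, d=(M3−M2)/(6·2)=-41/71, b=Δ2−h2·(2M2+M3)/6=-19/142
seg 3: a=0, c=M3/2=-495/284, d=(M4−M3)/(6·2)=165/568, b=Δ3−h3·(2M3+M4)/6=-25/142
t_q=15/2 → seg 3, τ=1/2; S=0+-25/142·τ+-495/284·τ²+165/568·τ³=-2215/4544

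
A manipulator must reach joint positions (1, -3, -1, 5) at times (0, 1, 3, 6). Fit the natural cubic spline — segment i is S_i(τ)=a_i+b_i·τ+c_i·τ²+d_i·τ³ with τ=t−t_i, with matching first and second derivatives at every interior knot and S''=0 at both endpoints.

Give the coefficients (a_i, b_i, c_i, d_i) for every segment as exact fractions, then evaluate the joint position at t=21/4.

Δ: Δ0=-4, Δ1=1, Δ2=2
row 1: diag=6, rhs=30; c'=1/3, d'=5
row 2: denom=10−2·1/3=28/3; d'=(6−2·5)/(28/3)=-3/7
back: M2=-3/7
back: M1=5−1/3·-3/7=36/7
M: M0=0, M1=36/7, M2=-3/7, M3=0
seg 0: a=1, c=M0/2=0, d=(M1−M0)/(6·1)=6/7, b=Δ0−h0·(2M0+M1)/6=-34/7
seg 1: a=-3, c=M1/2=18/7, d=(M2−M1)/(6·2)=-13/28, b=Δ1−h1·(2M1+M2)/6=-16/7
seg 2: a=-1, c=M2/2=-3/14, d=(M3−M2)/(6·3)=1/42, b=Δ2−h2·(2M2+M3)/6=17/7
t_q=21/4 → seg 2, τ=9/4; S=-1+17/7·τ+-3/14·τ²+1/42·τ³=3271/896

  seg 0: a=1 b=-34/7 c=0 d=6/7
  seg 1: a=-3 b=-16/7 c=18/7 d=-13/28
  seg 2: a=-1 b=17/7 c=-3/14 d=1/42
S(21/4) = 3271/896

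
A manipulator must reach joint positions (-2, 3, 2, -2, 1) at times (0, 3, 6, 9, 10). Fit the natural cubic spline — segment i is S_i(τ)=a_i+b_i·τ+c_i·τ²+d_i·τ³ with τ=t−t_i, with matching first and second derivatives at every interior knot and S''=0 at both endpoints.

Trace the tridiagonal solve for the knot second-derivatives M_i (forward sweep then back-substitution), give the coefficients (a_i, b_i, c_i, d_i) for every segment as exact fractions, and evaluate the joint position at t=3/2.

  seg 0: a=-2 b=217/108 c=0 d=-37/972
  seg 1: a=3 b=53/54 c=-37/108 d=-31/972
  seg 2: a=2 b=-209/108 c=-17/27 d=269/972
  seg 3: a=-2 b=95/54 c=67/36 d=-67/108
S(3/2) = 85/96

Δ: Δ0=5/3, Δ1=-1/3, Δ2=-4/3, Δ3=3
row 1: diag=12, rhs=-12; c'=1/4, d'=-1
row 2: denom=12−3·1/4=45/4; d'=(-6−3·-1)/(45/4)=-4/15
row 3: denom=8−3·4/15=36/5; d'=(26−3·-4/15)/(36/5)=67/18
back: M3=67/18
back: M2=-4/15−4/15·67/18=-34/27
back: M1=-1−1/4·-34/27=-37/54
M: M0=0, M1=-37/54, M2=-34/27, M3=67/18, M4=0
seg 0: a=-2, c=M0/2=0, d=(M1−M0)/(6·3)=-37/972, b=Δ0−h0·(2M0+M1)/6=217/108
seg 1: a=3, c=M1/2=-37/108, d=(M2−M1)/(6·3)=-31/972, b=Δ1−h1·(2M1+M2)/6=53/54
seg 2: a=2, c=M2/2=-17/27, d=(M3−M2)/(6·3)=269/972, b=Δ2−h2·(2M2+M3)/6=-209/108
seg 3: a=-2, c=M3/2=67/36, d=(M4−M3)/(6·1)=-67/108, b=Δ3−h3·(2M3+M4)/6=95/54
t_q=3/2 → seg 0, τ=3/2; S=-2+217/108·τ+0·τ²+-37/972·τ³=85/96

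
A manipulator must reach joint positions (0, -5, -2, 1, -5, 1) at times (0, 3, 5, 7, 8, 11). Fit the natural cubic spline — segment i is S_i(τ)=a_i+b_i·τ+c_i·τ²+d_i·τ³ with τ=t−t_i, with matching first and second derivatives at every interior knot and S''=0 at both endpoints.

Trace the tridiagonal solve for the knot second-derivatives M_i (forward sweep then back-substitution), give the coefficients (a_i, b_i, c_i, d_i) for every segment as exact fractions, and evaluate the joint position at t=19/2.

  seg 0: a=0 b=-656/271 c=0 d=613/7317
  seg 1: a=-5 b=-43/271 c=613/813 d=245/6504
  seg 2: a=-2 b=5381/1626 c=3187/3252 d=-2043/2168
  seg 3: a=1 b=-3316/813 c=-3800/813 d=746/271
  seg 4: a=-5 b=-4202/813 c=2914/813 d=-2914/7317
S(19/2) = -6539/1084

Δ: Δ0=-5/3, Δ1=3/2, Δ2=3/2, Δ3=-6, Δ4=2
row 1: diag=10, rhs=19; c'=1/5, d'=19/10
row 2: denom=8−2·1/5=38/5; d'=(0−2·19/10)/(38/5)=-1/2
row 3: denom=6−2·5/19=104/19; d'=(-45−2·-1/2)/(104/19)=-209/26
row 4: denom=8−1·19/104=813/104; d'=(48−1·-209/26)/(813/104)=5828/813
back: M4=5828/813
back: M3=-209/26−19/104·5828/813=-7600/813
back: M2=-1/2−5/19·-7600/813=3187/1626
back: M1=19/10−1/5·3187/1626=1226/813
M: M0=0, M1=1226/813, M2=3187/1626, M3=-7600/813, M4=5828/813, M5=0
seg 0: a=0, c=M0/2=0, d=(M1−M0)/(6·3)=613/7317, b=Δ0−h0·(2M0+M1)/6=-656/271
seg 1: a=-5, c=M1/2=613/813, d=(M2−M1)/(6·2)=245/6504, b=Δ1−h1·(2M1+M2)/6=-43/271
seg 2: a=-2, c=M2/2=3187/3252, d=(M3−M2)/(6·2)=-2043/2168, b=Δ2−h2·(2M2+M3)/6=5381/1626
seg 3: a=1, c=M3/2=-3800/813, d=(M4−M3)/(6·1)=746/271, b=Δ3−h3·(2M3+M4)/6=-3316/813
seg 4: a=-5, c=M4/2=2914/813, d=(M5−M4)/(6·3)=-2914/7317, b=Δ4−h4·(2M4+M5)/6=-4202/813
t_q=19/2 → seg 4, τ=3/2; S=-5+-4202/813·τ+2914/813·τ²+-2914/7317·τ³=-6539/1084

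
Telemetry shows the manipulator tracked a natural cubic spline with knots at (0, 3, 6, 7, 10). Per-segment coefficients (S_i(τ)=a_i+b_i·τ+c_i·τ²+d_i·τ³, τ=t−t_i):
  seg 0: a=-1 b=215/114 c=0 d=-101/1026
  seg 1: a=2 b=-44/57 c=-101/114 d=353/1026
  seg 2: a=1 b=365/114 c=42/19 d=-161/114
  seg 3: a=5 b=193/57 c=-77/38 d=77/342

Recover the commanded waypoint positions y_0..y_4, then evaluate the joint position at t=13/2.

y_0=-1 y_1=2 y_2=1 y_3=5 y_4=3
S(13/2) = 905/304

y_0 = S_0(0) = a_0 = -1
y_1 = S_1(0) = a_1 = 2
y_2 = S_2(0) = a_2 = 1
y_3 = S_3(0) = a_3 = 5
y_4 = S_3(3) = 3
t_q=13/2 is in segment 2 (τ=1/2); S_2(τ)=905/304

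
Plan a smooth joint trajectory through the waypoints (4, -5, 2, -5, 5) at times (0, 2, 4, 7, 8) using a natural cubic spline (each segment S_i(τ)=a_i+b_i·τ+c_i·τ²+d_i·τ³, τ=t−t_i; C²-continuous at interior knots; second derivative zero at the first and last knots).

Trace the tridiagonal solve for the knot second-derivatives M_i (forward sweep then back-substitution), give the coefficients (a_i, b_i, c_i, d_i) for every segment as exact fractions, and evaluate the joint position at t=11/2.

Δ: Δ0=-9/2, Δ1=7/2, Δ2=-7/3, Δ3=10
row 1: diag=8, rhs=48; c'=1/4, d'=6
row 2: denom=10−2·1/4=19/2; d'=(-35−2·6)/(19/2)=-94/19
row 3: denom=8−3·6/19=134/19; d'=(74−3·-94/19)/(134/19)=844/67
back: M3=844/67
back: M2=-94/19−6/19·844/67=-598/67
back: M1=6−1/4·-598/67=1103/134
M: M0=0, M1=1103/134, M2=-598/67, M3=844/67, M4=0
seg 0: a=4, c=M0/2=0, d=(M1−M0)/(6·2)=1103/1608, b=Δ0−h0·(2M0+M1)/6=-1456/201
seg 1: a=-5, c=M1/2=1103/268, d=(M2−M1)/(6·2)=-2299/1608, b=Δ1−h1·(2M1+M2)/6=397/402
seg 2: a=2, c=M2/2=-299/67, d=(M3−M2)/(6·3)=721/603, b=Δ2−h2·(2M2+M3)/6=59/201
seg 3: a=-5, c=M3/2=422/67, d=(M4−M3)/(6·1)=-422/201, b=Δ3−h3·(2M3+M4)/6=1166/201
t_q=11/2 → seg 2, τ=3/2; S=2+59/201·τ+-299/67·τ²+721/603·τ³=-1911/536

  seg 0: a=4 b=-1456/201 c=0 d=1103/1608
  seg 1: a=-5 b=397/402 c=1103/268 d=-2299/1608
  seg 2: a=2 b=59/201 c=-299/67 d=721/603
  seg 3: a=-5 b=1166/201 c=422/67 d=-422/201
S(11/2) = -1911/536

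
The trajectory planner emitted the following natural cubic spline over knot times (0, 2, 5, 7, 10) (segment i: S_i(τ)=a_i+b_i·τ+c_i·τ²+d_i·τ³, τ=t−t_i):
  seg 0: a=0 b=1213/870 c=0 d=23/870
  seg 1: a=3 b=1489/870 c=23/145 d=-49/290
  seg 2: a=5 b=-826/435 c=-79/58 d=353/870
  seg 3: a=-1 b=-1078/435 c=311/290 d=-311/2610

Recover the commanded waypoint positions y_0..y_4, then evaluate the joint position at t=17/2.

y_0 = S_0(0) = a_0 = 0
y_1 = S_1(0) = a_1 = 3
y_2 = S_2(0) = a_2 = 5
y_3 = S_3(0) = a_3 = -1
y_4 = S_3(3) = -2
t_q=17/2 is in segment 3 (τ=3/2); S_3(τ)=-6279/2320

y_0=0 y_1=3 y_2=5 y_3=-1 y_4=-2
S(17/2) = -6279/2320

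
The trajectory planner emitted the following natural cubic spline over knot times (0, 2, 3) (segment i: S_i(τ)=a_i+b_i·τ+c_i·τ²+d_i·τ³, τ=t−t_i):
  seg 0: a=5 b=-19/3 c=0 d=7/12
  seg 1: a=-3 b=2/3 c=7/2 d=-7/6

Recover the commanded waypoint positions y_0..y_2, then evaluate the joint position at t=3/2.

y_0 = S_0(0) = a_0 = 5
y_1 = S_1(0) = a_1 = -3
y_2 = S_1(1) = 0
t_q=3/2 is in segment 0 (τ=3/2); S_0(τ)=-81/32

y_0=5 y_1=-3 y_2=0
S(3/2) = -81/32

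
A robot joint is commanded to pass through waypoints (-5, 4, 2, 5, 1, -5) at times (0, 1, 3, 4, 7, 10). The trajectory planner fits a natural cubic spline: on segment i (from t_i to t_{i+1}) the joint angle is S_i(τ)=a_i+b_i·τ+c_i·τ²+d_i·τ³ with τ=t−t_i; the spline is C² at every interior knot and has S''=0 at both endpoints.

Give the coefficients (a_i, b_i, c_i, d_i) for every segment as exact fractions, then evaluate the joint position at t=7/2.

Δ: Δ0=9, Δ1=-1, Δ2=3, Δ3=-4/3, Δ4=-2
row 1: diag=6, rhs=-60; c'=1/3, d'=-10
row 2: denom=6−2·1/3=16/3; d'=(24−2·-10)/(16/3)=33/4
row 3: denom=8−1·3/16=125/16; d'=(-26−1·33/4)/(125/16)=-548/125
row 4: denom=12−3·48/125=1356/125; d'=(-4−3·-548/125)/(1356/125)=286/339
back: M4=286/339
back: M3=-548/125−48/125·286/339=-532/113
back: M2=33/4−3/16·-532/113=1032/113
back: M1=-10−1/3·1032/113=-1474/113
M: M0=0, M1=-1474/113, M2=1032/113, M3=-532/113, M4=286/339, M5=0
seg 0: a=-5, c=M0/2=0, d=(M1−M0)/(6·1)=-737/339, b=Δ0−h0·(2M0+M1)/6=3788/339
seg 1: a=4, c=M1/2=-737/113, d=(M2−M1)/(6·2)=1253/678, b=Δ1−h1·(2M1+M2)/6=1577/339
seg 2: a=2, c=M2/2=516/113, d=(M3−M2)/(6·1)=-782/339, b=Δ2−h2·(2M2+M3)/6=251/339
seg 3: a=5, c=M3/2=-266/113, d=(M4−M3)/(6·3)=941/3051, b=Δ3−h3·(2M3+M4)/6=1001/339
seg 4: a=1, c=M4/2=143/339, d=(M5−M4)/(6·3)=-143/3051, b=Δ4−h4·(2M4+M5)/6=-964/339
t_q=7/2 → seg 2, τ=1/2; S=2+251/339·τ+516/113·τ²+-782/339·τ³=1457/452

  seg 0: a=-5 b=3788/339 c=0 d=-737/339
  seg 1: a=4 b=1577/339 c=-737/113 d=1253/678
  seg 2: a=2 b=251/339 c=516/113 d=-782/339
  seg 3: a=5 b=1001/339 c=-266/113 d=941/3051
  seg 4: a=1 b=-964/339 c=143/339 d=-143/3051
S(7/2) = 1457/452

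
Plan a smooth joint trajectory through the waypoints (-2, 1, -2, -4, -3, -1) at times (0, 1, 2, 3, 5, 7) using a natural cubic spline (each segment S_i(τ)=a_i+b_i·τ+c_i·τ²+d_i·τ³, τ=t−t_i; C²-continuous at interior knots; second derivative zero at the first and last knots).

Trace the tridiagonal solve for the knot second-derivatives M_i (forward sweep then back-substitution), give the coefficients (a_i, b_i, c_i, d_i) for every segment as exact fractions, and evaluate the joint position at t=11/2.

  seg 0: a=-2 b=2917/628 c=0 d=-1033/628
  seg 1: a=1 b=-91/314 c=-3099/628 d=1397/628
  seg 2: a=-2 b=-2189/628 c=273/157 d=-159/628
  seg 3: a=-4 b=-241/314 c=615/628 d=-217/1256
  seg 4: a=-3 b=169/157 c=-9/157 d=3/314
S(11/2) = -6217/2512

Δ: Δ0=3, Δ1=-3, Δ2=-2, Δ3=1/2, Δ4=1
row 1: diag=4, rhs=-36; c'=1/4, d'=-9
row 2: denom=4−1·1/4=15/4; d'=(6−1·-9)/(15/4)=4
row 3: denom=6−1·4/15=86/15; d'=(15−1·4)/(86/15)=165/86
row 4: denom=8−2·15/43=314/43; d'=(3−2·165/86)/(314/43)=-18/157
back: M4=-18/157
back: M3=165/86−15/43·-18/157=615/314
back: M2=4−4/15·615/314=546/157
back: M1=-9−1/4·546/157=-3099/314
M: M0=0, M1=-3099/314, M2=546/157, M3=615/314, M4=-18/157, M5=0
seg 0: a=-2, c=M0/2=0, d=(M1−M0)/(6·1)=-1033/628, b=Δ0−h0·(2M0+M1)/6=2917/628
seg 1: a=1, c=M1/2=-3099/628, d=(M2−M1)/(6·1)=1397/628, b=Δ1−h1·(2M1+M2)/6=-91/314
seg 2: a=-2, c=M2/2=273/157, d=(M3−M2)/(6·1)=-159/628, b=Δ2−h2·(2M2+M3)/6=-2189/628
seg 3: a=-4, c=M3/2=615/628, d=(M4−M3)/(6·2)=-217/1256, b=Δ3−h3·(2M3+M4)/6=-241/314
seg 4: a=-3, c=M4/2=-9/157, d=(M5−M4)/(6·2)=3/314, b=Δ4−h4·(2M4+M5)/6=169/157
t_q=11/2 → seg 4, τ=1/2; S=-3+169/157·τ+-9/157·τ²+3/314·τ³=-6217/2512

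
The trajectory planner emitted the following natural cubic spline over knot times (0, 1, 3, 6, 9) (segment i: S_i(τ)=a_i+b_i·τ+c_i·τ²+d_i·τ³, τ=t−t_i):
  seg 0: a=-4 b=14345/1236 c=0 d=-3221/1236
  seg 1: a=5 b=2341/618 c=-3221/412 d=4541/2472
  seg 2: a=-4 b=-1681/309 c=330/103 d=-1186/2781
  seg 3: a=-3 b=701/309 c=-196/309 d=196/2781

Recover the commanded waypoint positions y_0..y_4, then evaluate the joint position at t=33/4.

y_0=-4 y_1=5 y_2=-4 y_3=-3 y_4=0
S(33/4) = -501/1648

y_0 = S_0(0) = a_0 = -4
y_1 = S_1(0) = a_1 = 5
y_2 = S_2(0) = a_2 = -4
y_3 = S_3(0) = a_3 = -3
y_4 = S_3(3) = 0
t_q=33/4 is in segment 3 (τ=9/4); S_3(τ)=-501/1648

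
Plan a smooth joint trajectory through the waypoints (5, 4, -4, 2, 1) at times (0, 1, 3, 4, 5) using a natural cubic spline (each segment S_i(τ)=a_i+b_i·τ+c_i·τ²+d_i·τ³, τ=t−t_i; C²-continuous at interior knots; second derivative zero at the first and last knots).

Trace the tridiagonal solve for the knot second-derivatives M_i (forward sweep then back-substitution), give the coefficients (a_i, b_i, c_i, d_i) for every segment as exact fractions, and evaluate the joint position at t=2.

  seg 0: a=5 b=41/122 c=0 d=-163/122
  seg 1: a=4 b=-224/61 c=-489/122 d=469/244
  seg 2: a=-4 b=205/61 c=459/61 d=-298/61
  seg 3: a=2 b=229/61 c=-435/61 d=145/61
S(2) = -429/244

Δ: Δ0=-1, Δ1=-4, Δ2=6, Δ3=-1
row 1: diag=6, rhs=-18; c'=1/3, d'=-3
row 2: denom=6−2·1/3=16/3; d'=(60−2·-3)/(16/3)=99/8
row 3: denom=4−1·3/16=61/16; d'=(-42−1·99/8)/(61/16)=-870/61
back: M3=-870/61
back: M2=99/8−3/16·-870/61=918/61
back: M1=-3−1/3·918/61=-489/61
M: M0=0, M1=-489/61, M2=918/61, M3=-870/61, M4=0
seg 0: a=5, c=M0/2=0, d=(M1−M0)/(6·1)=-163/122, b=Δ0−h0·(2M0+M1)/6=41/122
seg 1: a=4, c=M1/2=-489/122, d=(M2−M1)/(6·2)=469/244, b=Δ1−h1·(2M1+M2)/6=-224/61
seg 2: a=-4, c=M2/2=459/61, d=(M3−M2)/(6·1)=-298/61, b=Δ2−h2·(2M2+M3)/6=205/61
seg 3: a=2, c=M3/2=-435/61, d=(M4−M3)/(6·1)=145/61, b=Δ3−h3·(2M3+M4)/6=229/61
t_q=2 → seg 1, τ=1; S=4+-224/61·τ+-489/122·τ²+469/244·τ³=-429/244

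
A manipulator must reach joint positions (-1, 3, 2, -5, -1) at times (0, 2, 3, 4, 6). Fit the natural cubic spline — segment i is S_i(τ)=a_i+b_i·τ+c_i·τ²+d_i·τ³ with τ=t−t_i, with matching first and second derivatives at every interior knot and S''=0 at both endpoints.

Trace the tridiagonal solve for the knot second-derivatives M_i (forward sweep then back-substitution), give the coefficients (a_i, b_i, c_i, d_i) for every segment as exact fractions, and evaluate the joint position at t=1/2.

Δ: Δ0=2, Δ1=-1, Δ2=-7, Δ3=2
row 1: diag=6, rhs=-18; c'=1/6, d'=-3
row 2: denom=4−1·1/6=23/6; d'=(-36−1·-3)/(23/6)=-198/23
row 3: denom=6−1·6/23=132/23; d'=(54−1·-198/23)/(132/23)=120/11
back: M3=120/11
back: M2=-198/23−6/23·120/11=-126/11
back: M1=-3−1/6·-126/11=-12/11
M: M0=0, M1=-12/11, M2=-126/11, M3=120/11, M4=0
seg 0: a=-1, c=M0/2=0, d=(M1−M0)/(6·2)=-1/11, b=Δ0−h0·(2M0+M1)/6=26/11
seg 1: a=3, c=M1/2=-6/11, d=(M2−M1)/(6·1)=-19/11, b=Δ1−h1·(2M1+M2)/6=14/11
seg 2: a=2, c=M2/2=-63/11, d=(M3−M2)/(6·1)=41/11, b=Δ2−h2·(2M2+M3)/6=-5
seg 3: a=-5, c=M3/2=60/11, d=(M4−M3)/(6·2)=-10/11, b=Δ3−h3·(2M3+M4)/6=-58/11
t_q=1/2 → seg 0, τ=1/2; S=-1+26/11·τ+0·τ²+-1/11·τ³=15/88

  seg 0: a=-1 b=26/11 c=0 d=-1/11
  seg 1: a=3 b=14/11 c=-6/11 d=-19/11
  seg 2: a=2 b=-5 c=-63/11 d=41/11
  seg 3: a=-5 b=-58/11 c=60/11 d=-10/11
S(1/2) = 15/88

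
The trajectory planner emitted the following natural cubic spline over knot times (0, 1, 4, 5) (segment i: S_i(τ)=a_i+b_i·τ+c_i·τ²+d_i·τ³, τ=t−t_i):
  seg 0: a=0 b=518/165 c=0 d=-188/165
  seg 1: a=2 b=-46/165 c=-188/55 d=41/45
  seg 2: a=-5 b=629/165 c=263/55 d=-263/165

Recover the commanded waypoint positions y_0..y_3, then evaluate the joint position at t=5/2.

y_0=0 y_1=2 y_2=-5 y_3=2
S(5/2) = -267/88

y_0 = S_0(0) = a_0 = 0
y_1 = S_1(0) = a_1 = 2
y_2 = S_2(0) = a_2 = -5
y_3 = S_2(1) = 2
t_q=5/2 is in segment 1 (τ=3/2); S_1(τ)=-267/88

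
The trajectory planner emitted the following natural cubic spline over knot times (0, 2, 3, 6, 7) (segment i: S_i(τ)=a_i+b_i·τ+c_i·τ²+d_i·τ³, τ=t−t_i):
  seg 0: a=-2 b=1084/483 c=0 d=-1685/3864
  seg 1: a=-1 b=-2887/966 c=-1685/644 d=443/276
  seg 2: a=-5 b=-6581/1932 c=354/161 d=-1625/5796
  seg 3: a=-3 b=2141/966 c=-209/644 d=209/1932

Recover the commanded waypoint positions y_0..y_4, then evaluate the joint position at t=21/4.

y_0=-2 y_1=-1 y_2=-5 y_3=-3 y_4=-1
S(21/4) = -194809/41216

y_0 = S_0(0) = a_0 = -2
y_1 = S_1(0) = a_1 = -1
y_2 = S_2(0) = a_2 = -5
y_3 = S_3(0) = a_3 = -3
y_4 = S_3(1) = -1
t_q=21/4 is in segment 2 (τ=9/4); S_2(τ)=-194809/41216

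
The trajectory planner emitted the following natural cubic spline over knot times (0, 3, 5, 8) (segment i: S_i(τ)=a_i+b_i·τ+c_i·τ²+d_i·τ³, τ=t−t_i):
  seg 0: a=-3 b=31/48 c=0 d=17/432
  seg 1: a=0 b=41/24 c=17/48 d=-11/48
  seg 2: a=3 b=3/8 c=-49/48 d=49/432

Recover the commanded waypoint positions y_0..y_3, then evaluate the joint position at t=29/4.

y_0 = S_0(0) = a_0 = -3
y_1 = S_1(0) = a_1 = 0
y_2 = S_2(0) = a_2 = 3
y_3 = S_2(3) = -2
t_q=29/4 is in segment 2 (τ=9/4); S_2(τ)=-33/1024

y_0=-3 y_1=0 y_2=3 y_3=-2
S(29/4) = -33/1024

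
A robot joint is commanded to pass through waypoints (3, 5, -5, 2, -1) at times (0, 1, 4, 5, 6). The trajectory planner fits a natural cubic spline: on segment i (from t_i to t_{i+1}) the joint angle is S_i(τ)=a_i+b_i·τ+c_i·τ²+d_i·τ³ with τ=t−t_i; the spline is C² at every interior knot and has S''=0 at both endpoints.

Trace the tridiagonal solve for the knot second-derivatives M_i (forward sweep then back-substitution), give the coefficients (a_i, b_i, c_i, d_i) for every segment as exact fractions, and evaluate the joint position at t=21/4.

  seg 0: a=3 b=1115/318 c=0 d=-479/318
  seg 1: a=5 b=-161/159 c=-479/106 d=397/318
  seg 2: a=-5 b=1775/318 c=356/53 d=-1685/318
  seg 3: a=2 b=496/159 c=-973/106 d=973/318
S(21/4) = 15291/6784

Δ: Δ0=2, Δ1=-10/3, Δ2=7, Δ3=-3
row 1: diag=8, rhs=-32; c'=3/8, d'=-4
row 2: denom=8−3·3/8=55/8; d'=(62−3·-4)/(55/8)=592/55
row 3: denom=4−1·8/55=212/55; d'=(-60−1·592/55)/(212/55)=-973/53
back: M3=-973/53
back: M2=592/55−8/55·-973/53=712/53
back: M1=-4−3/8·712/53=-479/53
M: M0=0, M1=-479/53, M2=712/53, M3=-973/53, M4=0
seg 0: a=3, c=M0/2=0, d=(M1−M0)/(6·1)=-479/318, b=Δ0−h0·(2M0+M1)/6=1115/318
seg 1: a=5, c=M1/2=-479/106, d=(M2−M1)/(6·3)=397/318, b=Δ1−h1·(2M1+M2)/6=-161/159
seg 2: a=-5, c=M2/2=356/53, d=(M3−M2)/(6·1)=-1685/318, b=Δ2−h2·(2M2+M3)/6=1775/318
seg 3: a=2, c=M3/2=-973/106, d=(M4−M3)/(6·1)=973/318, b=Δ3−h3·(2M3+M4)/6=496/159
t_q=21/4 → seg 3, τ=1/4; S=2+496/159·τ+-973/106·τ²+973/318·τ³=15291/6784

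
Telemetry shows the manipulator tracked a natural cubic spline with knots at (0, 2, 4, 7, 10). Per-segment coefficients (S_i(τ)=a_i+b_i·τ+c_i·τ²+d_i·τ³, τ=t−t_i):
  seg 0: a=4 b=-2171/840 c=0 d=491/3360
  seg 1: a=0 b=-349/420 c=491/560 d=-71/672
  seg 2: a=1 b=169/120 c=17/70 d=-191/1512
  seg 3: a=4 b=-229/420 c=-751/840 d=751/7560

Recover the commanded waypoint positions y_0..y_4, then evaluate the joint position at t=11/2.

y_0 = S_0(0) = a_0 = 4
y_1 = S_1(0) = a_1 = 0
y_2 = S_2(0) = a_2 = 1
y_3 = S_3(0) = a_3 = 4
y_4 = S_3(3) = -3
t_q=11/2 is in segment 2 (τ=3/2); S_2(τ)=7241/2240

y_0=4 y_1=0 y_2=1 y_3=4 y_4=-3
S(11/2) = 7241/2240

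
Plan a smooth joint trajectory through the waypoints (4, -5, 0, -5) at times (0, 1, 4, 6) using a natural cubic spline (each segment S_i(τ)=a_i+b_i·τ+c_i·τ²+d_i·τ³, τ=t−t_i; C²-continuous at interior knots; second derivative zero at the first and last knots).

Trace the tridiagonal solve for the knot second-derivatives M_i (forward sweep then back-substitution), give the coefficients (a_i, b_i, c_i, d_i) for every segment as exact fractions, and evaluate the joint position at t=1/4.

  seg 0: a=4 b=-4549/426 c=0 d=715/426
  seg 1: a=-5 b=-1202/213 c=715/142 d=-123/142
  seg 2: a=0 b=503/426 c=-196/71 d=98/213
S(1/4) = 12329/9088

Δ: Δ0=-9, Δ1=5/3, Δ2=-5/2
row 1: diag=8, rhs=64; c'=3/8, d'=8
row 2: denom=10−3·3/8=71/8; d'=(-25−3·8)/(71/8)=-392/71
back: M2=-392/71
back: M1=8−3/8·-392/71=715/71
M: M0=0, M1=715/71, M2=-392/71, M3=0
seg 0: a=4, c=M0/2=0, d=(M1−M0)/(6·1)=715/426, b=Δ0−h0·(2M0+M1)/6=-4549/426
seg 1: a=-5, c=M1/2=715/142, d=(M2−M1)/(6·3)=-123/142, b=Δ1−h1·(2M1+M2)/6=-1202/213
seg 2: a=0, c=M2/2=-196/71, d=(M3−M2)/(6·2)=98/213, b=Δ2−h2·(2M2+M3)/6=503/426
t_q=1/4 → seg 0, τ=1/4; S=4+-4549/426·τ+0·τ²+715/426·τ³=12329/9088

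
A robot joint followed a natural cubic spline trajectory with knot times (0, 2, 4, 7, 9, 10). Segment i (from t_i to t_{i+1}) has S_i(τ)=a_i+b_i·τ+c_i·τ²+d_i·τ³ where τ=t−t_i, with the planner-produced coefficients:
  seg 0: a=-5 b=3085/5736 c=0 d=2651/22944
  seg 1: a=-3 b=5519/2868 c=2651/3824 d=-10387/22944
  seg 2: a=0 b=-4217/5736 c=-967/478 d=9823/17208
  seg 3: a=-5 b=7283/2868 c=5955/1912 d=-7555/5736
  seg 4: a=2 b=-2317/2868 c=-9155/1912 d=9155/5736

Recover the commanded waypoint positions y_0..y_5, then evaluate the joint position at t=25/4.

y_0=-5 y_1=-3 y_2=0 y_3=-5 y_4=2 y_5=-2
S(25/4) = -659985/122368

y_0 = S_0(0) = a_0 = -5
y_1 = S_1(0) = a_1 = -3
y_2 = S_2(0) = a_2 = 0
y_3 = S_3(0) = a_3 = -5
y_4 = S_4(0) = a_4 = 2
y_5 = S_4(1) = -2
t_q=25/4 is in segment 2 (τ=9/4); S_2(τ)=-659985/122368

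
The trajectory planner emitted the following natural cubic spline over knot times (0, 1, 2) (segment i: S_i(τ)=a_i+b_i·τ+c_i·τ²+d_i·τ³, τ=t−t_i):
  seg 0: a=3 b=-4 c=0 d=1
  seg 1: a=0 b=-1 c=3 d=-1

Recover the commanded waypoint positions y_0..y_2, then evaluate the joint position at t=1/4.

y_0 = S_0(0) = a_0 = 3
y_1 = S_1(0) = a_1 = 0
y_2 = S_1(1) = 1
t_q=1/4 is in segment 0 (τ=1/4); S_0(τ)=129/64

y_0=3 y_1=0 y_2=1
S(1/4) = 129/64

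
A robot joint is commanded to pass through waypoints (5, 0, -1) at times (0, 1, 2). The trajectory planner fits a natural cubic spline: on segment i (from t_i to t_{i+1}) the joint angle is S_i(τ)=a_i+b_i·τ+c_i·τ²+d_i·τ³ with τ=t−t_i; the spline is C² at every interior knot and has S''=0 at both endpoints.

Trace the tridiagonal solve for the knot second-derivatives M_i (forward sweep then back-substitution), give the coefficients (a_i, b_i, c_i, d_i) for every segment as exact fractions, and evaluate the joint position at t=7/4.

Δ: Δ0=-5, Δ1=-1
row 1: diag=4, rhs=24; c'=1/4, d'=6
back: M1=6
M: M0=0, M1=6, M2=0
seg 0: a=5, c=M0/2=0, d=(M1−M0)/(6·1)=1, b=Δ0−h0·(2M0+M1)/6=-6
seg 1: a=0, c=M1/2=3, d=(M2−M1)/(6·1)=-1, b=Δ1−h1·(2M1+M2)/6=-3
t_q=7/4 → seg 1, τ=3/4; S=0+-3·τ+3·τ²+-1·τ³=-63/64

  seg 0: a=5 b=-6 c=0 d=1
  seg 1: a=0 b=-3 c=3 d=-1
S(7/4) = -63/64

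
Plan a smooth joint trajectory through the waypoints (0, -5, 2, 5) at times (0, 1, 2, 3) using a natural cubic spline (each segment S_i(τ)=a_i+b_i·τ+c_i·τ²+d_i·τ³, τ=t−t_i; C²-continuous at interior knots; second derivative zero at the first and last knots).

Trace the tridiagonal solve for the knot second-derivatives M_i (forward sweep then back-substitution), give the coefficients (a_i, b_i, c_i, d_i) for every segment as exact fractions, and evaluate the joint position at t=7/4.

Δ: Δ0=-5, Δ1=7, Δ2=3
row 1: diag=4, rhs=72; c'=1/4, d'=18
row 2: denom=4−1·1/4=15/4; d'=(-24−1·18)/(15/4)=-56/5
back: M2=-56/5
back: M1=18−1/4·-56/5=104/5
M: M0=0, M1=104/5, M2=-56/5, M3=0
seg 0: a=0, c=M0/2=0, d=(M1−M0)/(6·1)=52/15, b=Δ0−h0·(2M0+M1)/6=-127/15
seg 1: a=-5, c=M1/2=52/5, d=(M2−M1)/(6·1)=-16/3, b=Δ1−h1·(2M1+M2)/6=29/15
seg 2: a=2, c=M2/2=-28/5, d=(M3−M2)/(6·1)=28/15, b=Δ2−h2·(2M2+M3)/6=101/15
t_q=7/4 → seg 1, τ=3/4; S=-5+29/15·τ+52/5·τ²+-16/3·τ³=1/20

  seg 0: a=0 b=-127/15 c=0 d=52/15
  seg 1: a=-5 b=29/15 c=52/5 d=-16/3
  seg 2: a=2 b=101/15 c=-28/5 d=28/15
S(7/4) = 1/20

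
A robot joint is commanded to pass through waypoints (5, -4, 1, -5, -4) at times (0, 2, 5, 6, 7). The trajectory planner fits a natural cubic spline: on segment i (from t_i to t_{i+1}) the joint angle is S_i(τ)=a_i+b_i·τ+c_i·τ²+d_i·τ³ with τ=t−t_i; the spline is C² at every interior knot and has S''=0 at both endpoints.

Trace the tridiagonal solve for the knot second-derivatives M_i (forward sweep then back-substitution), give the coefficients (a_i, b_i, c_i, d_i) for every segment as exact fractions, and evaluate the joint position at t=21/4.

  seg 0: a=5 b=-2762/411 c=0 d=1825/3288
  seg 1: a=-4 b=-49/822 c=1825/548 d=-4529/4932
  seg 2: a=1 b=-8009/1644 c=-676/137 d=6257/1644
  seg 3: a=-5 b=-2731/822 c=3553/548 d=-3553/1644
S(21/4) = -16373/35072

Δ: Δ0=-9/2, Δ1=5/3, Δ2=-6, Δ3=1
row 1: diag=10, rhs=37; c'=3/10, d'=37/10
row 2: denom=8−3·3/10=71/10; d'=(-46−3·37/10)/(71/10)=-571/71
row 3: denom=4−1·10/71=274/71; d'=(42−1·-571/71)/(274/71)=3553/274
back: M3=3553/274
back: M2=-571/71−10/71·3553/274=-1352/137
back: M1=37/10−3/10·-1352/137=1825/274
M: M0=0, M1=1825/274, M2=-1352/137, M3=3553/274, M4=0
seg 0: a=5, c=M0/2=0, d=(M1−M0)/(6·2)=1825/3288, b=Δ0−h0·(2M0+M1)/6=-2762/411
seg 1: a=-4, c=M1/2=1825/548, d=(M2−M1)/(6·3)=-4529/4932, b=Δ1−h1·(2M1+M2)/6=-49/822
seg 2: a=1, c=M2/2=-676/137, d=(M3−M2)/(6·1)=6257/1644, b=Δ2−h2·(2M2+M3)/6=-8009/1644
seg 3: a=-5, c=M3/2=3553/548, d=(M4−M3)/(6·1)=-3553/1644, b=Δ3−h3·(2M3+M4)/6=-2731/822
t_q=21/4 → seg 2, τ=1/4; S=1+-8009/1644·τ+-676/137·τ²+6257/1644·τ³=-16373/35072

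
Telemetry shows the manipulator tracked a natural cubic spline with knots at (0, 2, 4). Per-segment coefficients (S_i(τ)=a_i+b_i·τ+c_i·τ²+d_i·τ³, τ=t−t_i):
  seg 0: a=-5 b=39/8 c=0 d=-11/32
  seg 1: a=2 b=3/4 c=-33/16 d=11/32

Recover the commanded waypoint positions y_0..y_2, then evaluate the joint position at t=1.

y_0 = S_0(0) = a_0 = -5
y_1 = S_1(0) = a_1 = 2
y_2 = S_1(2) = -2
t_q=1 is in segment 0 (τ=1); S_0(τ)=-15/32

y_0=-5 y_1=2 y_2=-2
S(1) = -15/32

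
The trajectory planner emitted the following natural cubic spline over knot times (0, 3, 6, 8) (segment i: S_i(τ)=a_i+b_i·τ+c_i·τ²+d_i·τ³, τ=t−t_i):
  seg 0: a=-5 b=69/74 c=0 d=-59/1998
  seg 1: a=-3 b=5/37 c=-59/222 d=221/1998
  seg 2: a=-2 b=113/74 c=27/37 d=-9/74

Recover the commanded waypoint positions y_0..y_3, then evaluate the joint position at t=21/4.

y_0=-5 y_1=-3 y_2=-2 y_3=3
S(21/4) = -13173/4736

y_0 = S_0(0) = a_0 = -5
y_1 = S_1(0) = a_1 = -3
y_2 = S_2(0) = a_2 = -2
y_3 = S_2(2) = 3
t_q=21/4 is in segment 1 (τ=9/4); S_1(τ)=-13173/4736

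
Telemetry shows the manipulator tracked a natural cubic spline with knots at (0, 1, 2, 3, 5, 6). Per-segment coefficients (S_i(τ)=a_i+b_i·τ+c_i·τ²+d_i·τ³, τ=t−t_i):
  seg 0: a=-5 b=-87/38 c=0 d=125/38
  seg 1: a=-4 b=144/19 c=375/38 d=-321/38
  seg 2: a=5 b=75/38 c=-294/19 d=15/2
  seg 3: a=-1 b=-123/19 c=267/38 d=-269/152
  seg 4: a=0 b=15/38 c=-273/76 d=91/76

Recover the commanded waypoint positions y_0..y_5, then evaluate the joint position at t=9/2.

y_0=-5 y_1=-4 y_2=5 y_3=-1 y_4=0 y_5=-2
S(9/2) = -1063/1216

y_0 = S_0(0) = a_0 = -5
y_1 = S_1(0) = a_1 = -4
y_2 = S_2(0) = a_2 = 5
y_3 = S_3(0) = a_3 = -1
y_4 = S_4(0) = a_4 = 0
y_5 = S_4(1) = -2
t_q=9/2 is in segment 3 (τ=3/2); S_3(τ)=-1063/1216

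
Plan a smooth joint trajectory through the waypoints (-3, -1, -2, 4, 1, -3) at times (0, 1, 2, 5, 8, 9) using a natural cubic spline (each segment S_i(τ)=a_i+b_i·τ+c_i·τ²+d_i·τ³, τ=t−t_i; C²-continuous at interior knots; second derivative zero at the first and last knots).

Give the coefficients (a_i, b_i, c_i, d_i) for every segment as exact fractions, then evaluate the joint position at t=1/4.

Δ: Δ0=2, Δ1=-1, Δ2=2, Δ3=-1, Δ4=-4
row 1: diag=4, rhs=-18; c'=1/4, d'=-9/2
row 2: denom=8−1·1/4=31/4; d'=(18−1·-9/2)/(31/4)=90/31
row 3: denom=12−3·12/31=336/31; d'=(-18−3·90/31)/(336/31)=-69/28
row 4: denom=8−3·31/112=803/112; d'=(-18−3·-69/28)/(803/112)=-108/73
back: M4=-108/73
back: M3=-69/28−31/112·-108/73=-150/73
back: M2=90/31−12/31·-150/73=270/73
back: M1=-9/2−1/4·270/73=-396/73
M: M0=0, M1=-396/73, M2=270/73, M3=-150/73, M4=-108/73, M5=0
seg 0: a=-3, c=M0/2=0, d=(M1−M0)/(6·1)=-66/73, b=Δ0−h0·(2M0+M1)/6=212/73
seg 1: a=-1, c=M1/2=-198/73, d=(M2−M1)/(6·1)=111/73, b=Δ1−h1·(2M1+M2)/6=14/73
seg 2: a=-2, c=M2/2=135/73, d=(M3−M2)/(6·3)=-70/219, b=Δ2−h2·(2M2+M3)/6=-49/73
seg 3: a=4, c=M3/2=-75/73, d=(M4−M3)/(6·3)=7/219, b=Δ3−h3·(2M3+M4)/6=131/73
seg 4: a=1, c=M4/2=-54/73, d=(M5−M4)/(6·1)=18/73, b=Δ4−h4·(2M4+M5)/6=-256/73
t_q=1/4 → seg 0, τ=1/4; S=-3+212/73·τ+0·τ²+-66/73·τ³=-5345/2336

  seg 0: a=-3 b=212/73 c=0 d=-66/73
  seg 1: a=-1 b=14/73 c=-198/73 d=111/73
  seg 2: a=-2 b=-49/73 c=135/73 d=-70/219
  seg 3: a=4 b=131/73 c=-75/73 d=7/219
  seg 4: a=1 b=-256/73 c=-54/73 d=18/73
S(1/4) = -5345/2336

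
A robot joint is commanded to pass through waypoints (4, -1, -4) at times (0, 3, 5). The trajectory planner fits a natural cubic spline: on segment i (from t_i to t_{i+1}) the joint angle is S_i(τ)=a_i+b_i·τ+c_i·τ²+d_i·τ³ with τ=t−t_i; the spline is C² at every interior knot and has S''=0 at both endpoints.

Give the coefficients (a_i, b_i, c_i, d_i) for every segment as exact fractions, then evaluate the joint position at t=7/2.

  seg 0: a=4 b=-103/60 c=0 d=1/180
  seg 1: a=-1 b=-47/30 c=1/20 d=-1/120
S(7/2) = -567/320

Δ: Δ0=-5/3, Δ1=-3/2
row 1: diag=10, rhs=1; c'=1/5, d'=1/10
back: M1=1/10
M: M0=0, M1=1/10, M2=0
seg 0: a=4, c=M0/2=0, d=(M1−M0)/(6·3)=1/180, b=Δ0−h0·(2M0+M1)/6=-103/60
seg 1: a=-1, c=M1/2=1/20, d=(M2−M1)/(6·2)=-1/120, b=Δ1−h1·(2M1+M2)/6=-47/30
t_q=7/2 → seg 1, τ=1/2; S=-1+-47/30·τ+1/20·τ²+-1/120·τ³=-567/320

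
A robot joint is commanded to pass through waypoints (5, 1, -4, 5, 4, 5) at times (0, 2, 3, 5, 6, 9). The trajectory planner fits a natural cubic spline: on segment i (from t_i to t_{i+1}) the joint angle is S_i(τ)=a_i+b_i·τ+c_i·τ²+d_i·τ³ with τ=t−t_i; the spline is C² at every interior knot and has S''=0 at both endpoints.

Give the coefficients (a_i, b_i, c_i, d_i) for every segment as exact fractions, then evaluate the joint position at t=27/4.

Δ: Δ0=-2, Δ1=-5, Δ2=9/2, Δ3=-1, Δ4=1/3
row 1: diag=6, rhs=-18; c'=1/6, d'=-3
row 2: denom=6−1·1/6=35/6; d'=(57−1·-3)/(35/6)=72/7
row 3: denom=6−2·12/35=186/35; d'=(-33−2·72/7)/(186/35)=-625/62
row 4: denom=8−1·35/186=1453/186; d'=(8−1·-625/62)/(1453/186)=3363/1453
back: M4=3363/1453
back: M3=-625/62−35/186·3363/1453=-15280/1453
back: M2=72/7−12/35·-15280/1453=20184/1453
back: M1=-3−1/6·20184/1453=-7723/1453
M: M0=0, M1=-7723/1453, M2=20184/1453, M3=-15280/1453, M4=3363/1453, M5=0
seg 0: a=5, c=M0/2=0, d=(M1−M0)/(6·2)=-7723/17436, b=Δ0−h0·(2M0+M1)/6=-995/4359
seg 1: a=1, c=M1/2=-7723/2906, d=(M2−M1)/(6·1)=27907/8718, b=Δ1−h1·(2M1+M2)/6=-24164/4359
seg 2: a=-4, c=M2/2=10092/1453, d=(M3−M2)/(6·2)=-8866/4359, b=Δ2−h2·(2M2+M3)/6=-10945/8718
seg 3: a=5, c=M3/2=-7640/1453, d=(M4−M3)/(6·1)=18643/8718, b=Δ3−h3·(2M3+M4)/6=18479/8718
seg 4: a=4, c=M4/2=3363/2906, d=(M5−M4)/(6·3)=-1121/8718, b=Δ4−h4·(2M4+M5)/6=-8636/4359
t_q=27/4 → seg 4, τ=3/4; S=4+-8636/4359·τ+3363/2906·τ²+-1121/8718·τ³=578563/185984

  seg 0: a=5 b=-995/4359 c=0 d=-7723/17436
  seg 1: a=1 b=-24164/4359 c=-7723/2906 d=27907/8718
  seg 2: a=-4 b=-10945/8718 c=10092/1453 d=-8866/4359
  seg 3: a=5 b=18479/8718 c=-7640/1453 d=18643/8718
  seg 4: a=4 b=-8636/4359 c=3363/2906 d=-1121/8718
S(27/4) = 578563/185984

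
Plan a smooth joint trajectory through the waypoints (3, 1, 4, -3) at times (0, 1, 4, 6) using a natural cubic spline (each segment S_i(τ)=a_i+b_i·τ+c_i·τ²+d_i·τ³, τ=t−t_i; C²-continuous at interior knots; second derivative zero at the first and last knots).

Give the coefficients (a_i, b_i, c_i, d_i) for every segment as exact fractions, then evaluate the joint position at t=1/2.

  seg 0: a=3 b=-371/142 c=0 d=87/142
  seg 1: a=1 b=-55/71 c=261/142 d=-59/142
  seg 2: a=4 b=-137/142 c=-135/71 d=45/142
S(1/2) = 2011/1136

Δ: Δ0=-2, Δ1=1, Δ2=-7/2
row 1: diag=8, rhs=18; c'=3/8, d'=9/4
row 2: denom=10−3·3/8=71/8; d'=(-27−3·9/4)/(71/8)=-270/71
back: M2=-270/71
back: M1=9/4−3/8·-270/71=261/71
M: M0=0, M1=261/71, M2=-270/71, M3=0
seg 0: a=3, c=M0/2=0, d=(M1−M0)/(6·1)=87/142, b=Δ0−h0·(2M0+M1)/6=-371/142
seg 1: a=1, c=M1/2=261/142, d=(M2−M1)/(6·3)=-59/142, b=Δ1−h1·(2M1+M2)/6=-55/71
seg 2: a=4, c=M2/2=-135/71, d=(M3−M2)/(6·2)=45/142, b=Δ2−h2·(2M2+M3)/6=-137/142
t_q=1/2 → seg 0, τ=1/2; S=3+-371/142·τ+0·τ²+87/142·τ³=2011/1136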